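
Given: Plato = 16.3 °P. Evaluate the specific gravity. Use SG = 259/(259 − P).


SG = 259/(259 − 16.3)

1.0672


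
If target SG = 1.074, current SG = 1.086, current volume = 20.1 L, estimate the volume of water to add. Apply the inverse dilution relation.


V_water = V·((SG_curr − 1)/(SG_target − 1) − 1)
V_water = 20.1·((1.086 − 1)/(1.074 − 1) − 1)

3.2595 L


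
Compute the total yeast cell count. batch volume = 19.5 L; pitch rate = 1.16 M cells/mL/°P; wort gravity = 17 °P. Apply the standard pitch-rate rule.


cells (billions) = rate · V_L · °P
cells = 1.16 · 19.5 · 17

384.5400 billion cells


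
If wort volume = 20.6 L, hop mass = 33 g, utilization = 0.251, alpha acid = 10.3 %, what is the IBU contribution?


IBU = (α/100)·mass·U·1000 / V
IBU = (10.3/100)·33·0.251·1000 / 20.6

41.4150 IBU


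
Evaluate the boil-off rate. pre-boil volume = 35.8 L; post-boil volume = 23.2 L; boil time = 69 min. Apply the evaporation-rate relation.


rate = (V_pre − V_post) / (t_min/60)
rate = (35.8 − 23.2) / (69/60)

10.9565 L/hr


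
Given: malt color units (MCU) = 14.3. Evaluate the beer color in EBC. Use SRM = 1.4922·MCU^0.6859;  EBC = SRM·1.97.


SRM = 1.4922·14.3^0.6859 = 9.2528
EBC = 9.2528·1.97

18.2280 EBC


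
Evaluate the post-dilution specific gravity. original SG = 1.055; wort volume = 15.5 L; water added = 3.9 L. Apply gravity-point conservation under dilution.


SG_new = 1 + (SG_old − 1)·V_old/(V_old + V_water)
pts = (1.055 − 1)·1000·15.5/(15.5 + 3.9) = 43.9433
SG_new = 1 + 43.9433/1000

1.0439


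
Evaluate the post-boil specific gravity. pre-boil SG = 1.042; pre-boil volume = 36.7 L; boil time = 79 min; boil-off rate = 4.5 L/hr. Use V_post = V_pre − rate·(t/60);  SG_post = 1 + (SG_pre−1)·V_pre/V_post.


V_post = 36.7 − 4.5·(79/60) = 30.7750
SG_post = 1 + (1.042 − 1)·36.7/30.7750

1.0501


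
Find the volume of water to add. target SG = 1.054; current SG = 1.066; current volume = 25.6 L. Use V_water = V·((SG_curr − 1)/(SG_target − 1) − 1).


V_water = 25.6·((1.066 − 1)/(1.054 − 1) − 1)

5.6889 L


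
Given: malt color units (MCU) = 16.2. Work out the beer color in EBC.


SRM = 1.4922·MCU^0.6859;  EBC = SRM·1.97
SRM = 1.4922·16.2^0.6859 = 10.0794
EBC = 10.0794·1.97

19.8564 EBC


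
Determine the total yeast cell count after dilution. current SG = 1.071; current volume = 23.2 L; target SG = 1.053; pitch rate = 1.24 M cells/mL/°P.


V_w = V·((SG_c−1)/(SG_t−1)−1);  °P = 259 − 259/SG_t;  cells = rate·(V+V_w)·°P
V_w = 23.2·((1.071−1)/(1.053−1)−1) = 7.8792
V_final = 23.2 + 7.8792 = 31.0792
°P = 259 − 259/1.053 = 13.0361
cells = 1.24·31.0792·13.0361

502.3882 billion cells


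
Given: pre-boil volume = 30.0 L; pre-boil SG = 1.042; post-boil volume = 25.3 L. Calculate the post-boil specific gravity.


SG_post = 1 + (SG_pre − 1)·V_pre/V_post
pts_pre = (1.042 − 1)·1000 = 42.0000
pts_post = 42.0000·30.0/25.3 = 49.8024
SG_post = 1 + 49.8024/1000

1.0498


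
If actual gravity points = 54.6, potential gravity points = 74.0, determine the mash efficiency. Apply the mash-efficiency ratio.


efficiency = actual / potential × 100
efficiency = 54.6 / 74.0 × 100

73.7838 %


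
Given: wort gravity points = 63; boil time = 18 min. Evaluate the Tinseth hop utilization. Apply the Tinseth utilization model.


U = 1.65·0.000125^(GP/1000) · (1 − e^(−0.04·t))/4.15
bigness = 1.65·0.000125^(63/1000) = 0.9367
boil_factor = (1 − e^(−0.04·18))/4.15 = 0.1237
U = 0.9367 · 0.1237

0.1158


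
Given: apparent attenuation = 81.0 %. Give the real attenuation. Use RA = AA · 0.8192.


RA = 81.0 · 0.8192

66.3552 %


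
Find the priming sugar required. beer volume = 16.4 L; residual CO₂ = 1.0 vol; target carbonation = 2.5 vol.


sugar = (target − residual)·4.0·V
sugar = (2.5 − 1.0)·4.0·16.4

98.4000 g


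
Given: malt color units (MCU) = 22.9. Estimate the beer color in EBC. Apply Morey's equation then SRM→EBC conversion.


SRM = 1.4922·MCU^0.6859;  EBC = SRM·1.97
SRM = 1.4922·22.9^0.6859 = 12.7802
EBC = 12.7802·1.97

25.1770 EBC


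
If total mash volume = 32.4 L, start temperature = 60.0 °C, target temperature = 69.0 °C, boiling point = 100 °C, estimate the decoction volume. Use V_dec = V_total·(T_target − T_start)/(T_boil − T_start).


V_dec = 32.4·(69.0 − 60.0)/(100 − 60.0)

7.2900 L


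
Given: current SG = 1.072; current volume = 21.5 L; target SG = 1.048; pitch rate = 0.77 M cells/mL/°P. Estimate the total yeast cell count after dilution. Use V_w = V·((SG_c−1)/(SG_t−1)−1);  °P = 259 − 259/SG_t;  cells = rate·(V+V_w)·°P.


V_w = 21.5·((1.072−1)/(1.048−1)−1) = 10.7500
V_final = 21.5 + 10.7500 = 32.2500
°P = 259 − 259/1.048 = 11.8626
cells = 0.77·32.2500·11.8626

294.5779 billion cells


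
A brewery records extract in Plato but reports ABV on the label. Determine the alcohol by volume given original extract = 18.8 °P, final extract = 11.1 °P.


SG = 259/(259 − P);  ABV = (OG − FG)·131.25
OG = 259/(259 − 18.8) = 1.0783
FG = 259/(259 − 11.1) = 1.0448
ABV = (1.0783 − 1.0448)·131.25

4.3958 % ABV


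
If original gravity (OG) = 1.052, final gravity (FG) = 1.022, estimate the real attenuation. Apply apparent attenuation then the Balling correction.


AA = (OG−FG)/(OG−1)·100;  RA = AA·0.8192
AA = (1.052 − 1.022)/(1.052 − 1)·100 = 57.6923
RA = 57.6923·0.8192

47.2615 %


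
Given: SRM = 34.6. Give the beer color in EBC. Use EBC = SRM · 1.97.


EBC = 34.6 · 1.97

68.1620 EBC


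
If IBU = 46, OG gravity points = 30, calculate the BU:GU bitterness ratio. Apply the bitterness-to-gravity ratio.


BU:GU = IBU / OG_points
BU:GU = 46 / 30

1.5333


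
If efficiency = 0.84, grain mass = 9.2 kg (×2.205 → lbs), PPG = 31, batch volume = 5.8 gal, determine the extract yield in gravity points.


points = lbs × PPG × eff / vol
lbs = 9.2 × 2.205 = 20.2860
points = 20.2860 × 31 × 0.84 / 5.8

91.0771 points


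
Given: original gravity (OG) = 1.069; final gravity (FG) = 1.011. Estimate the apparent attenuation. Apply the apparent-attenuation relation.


AA = (OG − FG)/(OG − 1) · 100
AA = (1.069 − 1.011)/(1.069 − 1) · 100

84.0580 %


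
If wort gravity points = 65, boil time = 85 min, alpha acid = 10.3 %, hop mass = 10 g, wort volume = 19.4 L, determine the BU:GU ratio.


U = 1.65·0.000125^(GP/1000)·(1−e^(−0.04t))/4.15;  IBU = (α/100)·m·U·1000/V;  BU:GU = IBU/GP
U = 1.65·0.000125^(65/1000)·(1−e^(−0.04·85))/4.15 = 0.2143
IBU = (10.3/100)·10·0.2143·1000/19.4 = 11.3770
BU:GU = 11.3770/65

0.1750


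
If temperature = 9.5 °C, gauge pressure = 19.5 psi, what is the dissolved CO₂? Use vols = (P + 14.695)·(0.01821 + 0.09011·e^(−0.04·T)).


vols = (19.5 + 14.695)·(0.01821 + 0.09011·e^(−0.04·9.5))

2.7299 volumes


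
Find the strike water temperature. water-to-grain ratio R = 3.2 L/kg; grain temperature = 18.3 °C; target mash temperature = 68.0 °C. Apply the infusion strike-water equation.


T_strike = (0.41/R)·(T_mash − T_grain) + T_mash
T_strike = (0.41/3.2)·(68.0 − 18.3) + 68.0

74.3678 °C


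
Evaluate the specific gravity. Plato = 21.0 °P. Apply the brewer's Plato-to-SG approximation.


SG = 259/(259 − P)
SG = 259/(259 − 21.0)

1.0882


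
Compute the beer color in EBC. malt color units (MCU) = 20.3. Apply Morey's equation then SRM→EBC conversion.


SRM = 1.4922·MCU^0.6859;  EBC = SRM·1.97
SRM = 1.4922·20.3^0.6859 = 11.7663
EBC = 11.7663·1.97

23.1795 EBC


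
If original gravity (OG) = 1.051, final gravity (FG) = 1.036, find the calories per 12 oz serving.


ABW = (OG−FG)·131.25·0.79/FG;  °P = 259 − 259/SG (for OG→OE and FG→AE);  RE = 0.1808·OE + 0.8192·AE;  Cal = (6.9·ABW + 4·(RE−0.1))·FG·3.55
ABW = (1.051 − 1.036)·131.25·0.79/1.036 = 1.5013
OE = 259 − 259/1.051 = 12.5680 °P
AE = 259 − 259/1.036 = 9.0000 °P
RE = 0.1808·12.5680 + 0.8192·9.0000 = 9.6451 °P
Cal = (6.9·1.5013 + 4·(9.6451−0.1))·1.036·3.55

178.5173 kcal


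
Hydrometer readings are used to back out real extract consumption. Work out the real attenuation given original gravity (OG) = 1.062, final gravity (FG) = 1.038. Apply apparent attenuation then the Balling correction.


AA = (OG−FG)/(OG−1)·100;  RA = AA·0.8192
AA = (1.062 − 1.038)/(1.062 − 1)·100 = 38.7097
RA = 38.7097·0.8192

31.7110 %


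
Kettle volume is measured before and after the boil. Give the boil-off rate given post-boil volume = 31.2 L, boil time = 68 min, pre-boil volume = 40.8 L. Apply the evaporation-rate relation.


rate = (V_pre − V_post) / (t_min/60)
rate = (40.8 − 31.2) / (68/60)

8.4706 L/hr


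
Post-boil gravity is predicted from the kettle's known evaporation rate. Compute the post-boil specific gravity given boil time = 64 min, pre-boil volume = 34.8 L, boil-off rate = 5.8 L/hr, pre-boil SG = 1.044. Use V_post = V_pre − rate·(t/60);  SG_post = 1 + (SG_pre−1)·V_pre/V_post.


V_post = 34.8 − 5.8·(64/60) = 28.6133
SG_post = 1 + (1.044 − 1)·34.8/28.6133

1.0535


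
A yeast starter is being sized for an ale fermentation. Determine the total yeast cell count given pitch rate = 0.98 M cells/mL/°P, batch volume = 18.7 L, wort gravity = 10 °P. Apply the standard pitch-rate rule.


cells (billions) = rate · V_L · °P
cells = 0.98 · 18.7 · 10

183.2600 billion cells


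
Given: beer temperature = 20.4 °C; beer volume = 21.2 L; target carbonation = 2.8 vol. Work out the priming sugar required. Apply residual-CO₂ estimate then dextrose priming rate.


residual = 14.695·(0.01821 + 0.09011·e^(−0.04·T));  sugar = (target − residual)·4.0·V
residual = 14.695·(0.01821 + 0.09011·e^(−0.04·20.4)) = 0.8531
sugar = (2.8 − 0.8531)·4.0·21.2

165.0939 g


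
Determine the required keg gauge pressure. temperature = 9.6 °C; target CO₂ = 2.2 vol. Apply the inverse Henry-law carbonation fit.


psi = vols/(0.01821 + 0.09011·e^(−0.04·T)) − 14.695
psi = 2.2/(0.01821 + 0.09011·e^(−0.04·9.6)) − 14.695

12.9478 psi


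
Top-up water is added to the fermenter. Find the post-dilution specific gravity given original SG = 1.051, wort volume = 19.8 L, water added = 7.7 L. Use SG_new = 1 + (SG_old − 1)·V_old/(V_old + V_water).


pts = (1.051 − 1)·1000·19.8/(19.8 + 7.7) = 36.7200
SG_new = 1 + 36.7200/1000

1.0367


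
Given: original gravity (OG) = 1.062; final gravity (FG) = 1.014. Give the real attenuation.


AA = (OG−FG)/(OG−1)·100;  RA = AA·0.8192
AA = (1.062 − 1.014)/(1.062 − 1)·100 = 77.4194
RA = 77.4194·0.8192

63.4219 %


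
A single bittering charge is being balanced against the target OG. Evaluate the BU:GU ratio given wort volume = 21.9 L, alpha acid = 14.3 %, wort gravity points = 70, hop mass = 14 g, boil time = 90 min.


U = 1.65·0.000125^(GP/1000)·(1−e^(−0.04t))/4.15;  IBU = (α/100)·m·U·1000/V;  BU:GU = IBU/GP
U = 1.65·0.000125^(70/1000)·(1−e^(−0.04·90))/4.15 = 0.2062
IBU = (14.3/100)·14·0.2062·1000/21.9 = 18.8455
BU:GU = 18.8455/70

0.2692


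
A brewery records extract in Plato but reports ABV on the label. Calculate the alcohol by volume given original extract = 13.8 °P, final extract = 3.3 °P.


SG = 259/(259 − P);  ABV = (OG − FG)·131.25
OG = 259/(259 − 13.8) = 1.0563
FG = 259/(259 − 3.3) = 1.0129
ABV = (1.0563 − 1.0129)·131.25

5.6929 % ABV


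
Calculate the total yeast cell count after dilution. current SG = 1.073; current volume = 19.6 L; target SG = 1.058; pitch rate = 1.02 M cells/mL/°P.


V_w = V·((SG_c−1)/(SG_t−1)−1);  °P = 259 − 259/SG_t;  cells = rate·(V+V_w)·°P
V_w = 19.6·((1.073−1)/(1.058−1)−1) = 5.0690
V_final = 19.6 + 5.0690 = 24.6690
°P = 259 − 259/1.058 = 14.1985
cells = 1.02·24.6690·14.1985

357.2672 billion cells


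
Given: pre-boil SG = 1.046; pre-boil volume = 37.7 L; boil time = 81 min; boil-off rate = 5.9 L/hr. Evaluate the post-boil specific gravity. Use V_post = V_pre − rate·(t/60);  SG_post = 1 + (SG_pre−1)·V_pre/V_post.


V_post = 37.7 − 5.9·(81/60) = 29.7350
SG_post = 1 + (1.046 − 1)·37.7/29.7350

1.0583


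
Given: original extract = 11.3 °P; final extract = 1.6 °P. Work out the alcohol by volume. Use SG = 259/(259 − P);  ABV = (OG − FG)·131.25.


OG = 259/(259 − 11.3) = 1.0456
FG = 259/(259 − 1.6) = 1.0062
ABV = (1.0456 − 1.0062)·131.25

5.1717 % ABV


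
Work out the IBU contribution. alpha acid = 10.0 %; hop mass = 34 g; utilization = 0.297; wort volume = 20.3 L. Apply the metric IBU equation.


IBU = (α/100)·mass·U·1000 / V
IBU = (10.0/100)·34·0.297·1000 / 20.3

49.7438 IBU


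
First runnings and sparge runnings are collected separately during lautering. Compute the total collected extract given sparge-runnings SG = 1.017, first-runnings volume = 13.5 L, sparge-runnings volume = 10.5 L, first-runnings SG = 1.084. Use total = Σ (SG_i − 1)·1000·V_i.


first = (1.084 − 1)·1000·13.5 = 1134.0000
sparge = (1.017 − 1)·1000·10.5 = 178.5000
total = 1134.0000 + 178.5000

1312.5000 gravity·L


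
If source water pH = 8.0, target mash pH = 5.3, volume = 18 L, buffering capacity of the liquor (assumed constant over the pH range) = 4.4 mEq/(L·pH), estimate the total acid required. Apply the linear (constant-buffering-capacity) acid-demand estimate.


acid = buffering capacity · (pH_source − pH_target) · V
acid = 4.4 · (8.0 − 5.3) · 18

213.8400 mEq


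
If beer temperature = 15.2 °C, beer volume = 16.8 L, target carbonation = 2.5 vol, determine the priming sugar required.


residual = 14.695·(0.01821 + 0.09011·e^(−0.04·T));  sugar = (target − residual)·4.0·V
residual = 14.695·(0.01821 + 0.09011·e^(−0.04·15.2)) = 0.9885
sugar = (2.5 − 0.9885)·4.0·16.8

101.5712 g


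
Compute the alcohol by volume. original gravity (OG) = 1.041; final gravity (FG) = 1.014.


ABV = (OG − FG) · 131.25
ABV = (1.041 − 1.014) · 131.25

3.5437 % ABV


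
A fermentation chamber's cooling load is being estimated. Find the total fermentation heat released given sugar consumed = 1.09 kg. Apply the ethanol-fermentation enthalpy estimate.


Q = m_sugar · 590 kJ/kg
Q = 1.09 · 590

643.1000 kJ


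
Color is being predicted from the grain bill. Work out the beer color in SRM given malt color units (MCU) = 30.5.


SRM = 1.4922 · MCU^0.6859
SRM = 1.4922 · 30.5^0.6859

15.5564 SRM


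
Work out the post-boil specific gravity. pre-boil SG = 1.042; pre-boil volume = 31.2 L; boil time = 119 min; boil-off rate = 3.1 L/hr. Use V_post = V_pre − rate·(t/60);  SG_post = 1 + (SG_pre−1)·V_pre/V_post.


V_post = 31.2 − 3.1·(119/60) = 25.0517
SG_post = 1 + (1.042 − 1)·31.2/25.0517

1.0523


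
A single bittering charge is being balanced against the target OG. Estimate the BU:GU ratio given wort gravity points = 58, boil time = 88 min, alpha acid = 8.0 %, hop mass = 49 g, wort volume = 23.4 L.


U = 1.65·0.000125^(GP/1000)·(1−e^(−0.04t))/4.15;  IBU = (α/100)·m·U·1000/V;  BU:GU = IBU/GP
U = 1.65·0.000125^(58/1000)·(1−e^(−0.04·88))/4.15 = 0.2291
IBU = (8.0/100)·49·0.2291·1000/23.4 = 38.3776
BU:GU = 38.3776/58

0.6617


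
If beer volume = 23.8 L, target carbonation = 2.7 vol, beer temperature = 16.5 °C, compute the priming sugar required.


residual = 14.695·(0.01821 + 0.09011·e^(−0.04·T));  sugar = (target − residual)·4.0·V
residual = 14.695·(0.01821 + 0.09011·e^(−0.04·16.5)) = 0.9520
sugar = (2.7 − 0.9520)·4.0·23.8

166.4103 g


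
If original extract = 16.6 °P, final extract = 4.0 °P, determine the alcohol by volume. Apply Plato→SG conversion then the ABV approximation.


SG = 259/(259 − P);  ABV = (OG − FG)·131.25
OG = 259/(259 − 16.6) = 1.0685
FG = 259/(259 − 4.0) = 1.0157
ABV = (1.0685 − 1.0157)·131.25

6.9294 % ABV


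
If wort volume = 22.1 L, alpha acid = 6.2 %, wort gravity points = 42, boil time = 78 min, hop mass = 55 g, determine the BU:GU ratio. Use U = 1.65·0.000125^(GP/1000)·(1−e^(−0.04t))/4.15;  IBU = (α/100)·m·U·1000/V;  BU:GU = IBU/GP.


U = 1.65·0.000125^(42/1000)·(1−e^(−0.04·78))/4.15 = 0.2606
IBU = (6.2/100)·55·0.2606·1000/22.1 = 40.2026
BU:GU = 40.2026/42

0.9572


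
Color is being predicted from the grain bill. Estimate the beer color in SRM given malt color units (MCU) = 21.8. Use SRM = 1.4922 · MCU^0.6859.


SRM = 1.4922 · 21.8^0.6859

12.3559 SRM


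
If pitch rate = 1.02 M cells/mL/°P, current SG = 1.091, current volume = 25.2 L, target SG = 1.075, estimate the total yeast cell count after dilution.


V_w = V·((SG_c−1)/(SG_t−1)−1);  °P = 259 − 259/SG_t;  cells = rate·(V+V_w)·°P
V_w = 25.2·((1.091−1)/(1.075−1)−1) = 5.3760
V_final = 25.2 + 5.3760 = 30.5760
°P = 259 − 259/1.075 = 18.0698
cells = 1.02·30.5760·18.0698

563.5512 billion cells


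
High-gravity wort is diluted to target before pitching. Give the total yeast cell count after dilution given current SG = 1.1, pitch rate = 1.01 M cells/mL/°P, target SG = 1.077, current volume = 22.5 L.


V_w = V·((SG_c−1)/(SG_t−1)−1);  °P = 259 − 259/SG_t;  cells = rate·(V+V_w)·°P
V_w = 22.5·((1.1−1)/(1.077−1)−1) = 6.7208
V_final = 22.5 + 6.7208 = 29.2208
°P = 259 − 259/1.077 = 18.5172
cells = 1.01·29.2208·18.5172

546.4972 billion cells


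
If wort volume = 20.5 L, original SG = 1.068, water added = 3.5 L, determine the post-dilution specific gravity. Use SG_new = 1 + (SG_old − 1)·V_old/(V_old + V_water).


pts = (1.068 − 1)·1000·20.5/(20.5 + 3.5) = 58.0833
SG_new = 1 + 58.0833/1000

1.0581


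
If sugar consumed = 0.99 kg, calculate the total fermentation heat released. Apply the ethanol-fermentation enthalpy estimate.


Q = m_sugar · 590 kJ/kg
Q = 0.99 · 590

584.1000 kJ


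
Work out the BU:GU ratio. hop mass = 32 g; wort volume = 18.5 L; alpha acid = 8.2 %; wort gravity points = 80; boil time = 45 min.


U = 1.65·0.000125^(GP/1000)·(1−e^(−0.04t))/4.15;  IBU = (α/100)·m·U·1000/V;  BU:GU = IBU/GP
U = 1.65·0.000125^(80/1000)·(1−e^(−0.04·45))/4.15 = 0.1617
IBU = (8.2/100)·32·0.1617·1000/18.5 = 22.9357
BU:GU = 22.9357/80

0.2867


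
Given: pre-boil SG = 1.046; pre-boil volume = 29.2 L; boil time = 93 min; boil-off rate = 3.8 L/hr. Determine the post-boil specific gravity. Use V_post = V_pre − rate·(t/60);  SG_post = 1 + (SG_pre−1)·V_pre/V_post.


V_post = 29.2 − 3.8·(93/60) = 23.3100
SG_post = 1 + (1.046 − 1)·29.2/23.3100

1.0576


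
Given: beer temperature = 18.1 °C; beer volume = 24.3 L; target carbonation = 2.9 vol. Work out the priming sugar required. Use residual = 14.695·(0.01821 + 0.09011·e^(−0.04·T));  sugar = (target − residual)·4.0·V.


residual = 14.695·(0.01821 + 0.09011·e^(−0.04·18.1)) = 0.9096
sugar = (2.9 − 0.9096)·4.0·24.3

193.4704 g


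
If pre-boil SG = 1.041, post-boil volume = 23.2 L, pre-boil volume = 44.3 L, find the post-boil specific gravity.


SG_post = 1 + (SG_pre − 1)·V_pre/V_post
pts_pre = (1.041 − 1)·1000 = 41.0000
pts_post = 41.0000·44.3/23.2 = 78.2888
SG_post = 1 + 78.2888/1000

1.0783


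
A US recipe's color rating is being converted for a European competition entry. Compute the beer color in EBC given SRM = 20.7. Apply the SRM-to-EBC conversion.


EBC = SRM · 1.97
EBC = 20.7 · 1.97

40.7790 EBC


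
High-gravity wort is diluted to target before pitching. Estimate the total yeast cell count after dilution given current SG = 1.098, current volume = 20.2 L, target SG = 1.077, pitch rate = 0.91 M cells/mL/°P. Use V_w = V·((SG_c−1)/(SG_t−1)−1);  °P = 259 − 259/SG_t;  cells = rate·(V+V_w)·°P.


V_w = 20.2·((1.098−1)/(1.077−1)−1) = 5.5091
V_final = 20.2 + 5.5091 = 25.7091
°P = 259 − 259/1.077 = 18.5172
cells = 0.91·25.7091·18.5172

433.2144 billion cells


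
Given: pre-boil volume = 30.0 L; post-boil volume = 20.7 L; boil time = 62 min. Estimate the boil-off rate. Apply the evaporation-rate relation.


rate = (V_pre − V_post) / (t_min/60)
rate = (30.0 − 20.7) / (62/60)

9.0000 L/hr


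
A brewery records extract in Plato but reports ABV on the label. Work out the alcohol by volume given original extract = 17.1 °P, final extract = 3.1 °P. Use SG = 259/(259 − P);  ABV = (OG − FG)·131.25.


OG = 259/(259 − 17.1) = 1.0707
FG = 259/(259 − 3.1) = 1.0121
ABV = (1.0707 − 1.0121)·131.25

7.6881 % ABV


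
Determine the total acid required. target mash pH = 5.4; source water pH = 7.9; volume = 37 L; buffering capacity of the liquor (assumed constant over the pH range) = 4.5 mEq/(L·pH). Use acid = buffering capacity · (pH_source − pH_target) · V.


acid = 4.5 · (7.9 − 5.4) · 37

416.2500 mEq


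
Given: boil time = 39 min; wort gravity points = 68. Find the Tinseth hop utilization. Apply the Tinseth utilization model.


U = 1.65·0.000125^(GP/1000) · (1 − e^(−0.04·t))/4.15
bigness = 1.65·0.000125^(68/1000) = 0.8955
boil_factor = (1 − e^(−0.04·39))/4.15 = 0.1903
U = 0.8955 · 0.1903

0.1704


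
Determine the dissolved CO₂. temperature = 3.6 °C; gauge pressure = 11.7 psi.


vols = (P + 14.695)·(0.01821 + 0.09011·e^(−0.04·T))
vols = (11.7 + 14.695)·(0.01821 + 0.09011·e^(−0.04·3.6))

2.5401 volumes


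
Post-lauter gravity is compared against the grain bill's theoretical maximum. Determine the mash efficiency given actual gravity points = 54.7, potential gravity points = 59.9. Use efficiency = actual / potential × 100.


efficiency = 54.7 / 59.9 × 100

91.3189 %


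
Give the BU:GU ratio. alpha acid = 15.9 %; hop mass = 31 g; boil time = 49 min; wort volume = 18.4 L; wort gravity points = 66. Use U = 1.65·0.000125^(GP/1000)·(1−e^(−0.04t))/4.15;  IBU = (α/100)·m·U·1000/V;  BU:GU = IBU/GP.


U = 1.65·0.000125^(66/1000)·(1−e^(−0.04·49))/4.15 = 0.1888
IBU = (15.9/100)·31·0.1888·1000/18.4 = 50.5636
BU:GU = 50.5636/66

0.7661


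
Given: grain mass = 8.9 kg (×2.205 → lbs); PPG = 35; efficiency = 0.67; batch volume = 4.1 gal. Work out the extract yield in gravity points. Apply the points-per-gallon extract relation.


points = lbs × PPG × eff / vol
lbs = 8.9 × 2.205 = 19.6245
points = 19.6245 × 35 × 0.67 / 4.1

112.2426 points


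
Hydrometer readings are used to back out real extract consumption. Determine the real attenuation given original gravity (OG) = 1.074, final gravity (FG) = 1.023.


AA = (OG−FG)/(OG−1)·100;  RA = AA·0.8192
AA = (1.074 − 1.023)/(1.074 − 1)·100 = 68.9189
RA = 68.9189·0.8192

56.4584 %


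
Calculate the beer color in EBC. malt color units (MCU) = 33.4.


SRM = 1.4922·MCU^0.6859;  EBC = SRM·1.97
SRM = 1.4922·33.4^0.6859 = 16.5564
EBC = 16.5564·1.97

32.6160 EBC


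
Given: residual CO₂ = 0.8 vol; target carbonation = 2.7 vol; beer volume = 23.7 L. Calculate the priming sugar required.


sugar = (target − residual)·4.0·V
sugar = (2.7 − 0.8)·4.0·23.7

180.1200 g


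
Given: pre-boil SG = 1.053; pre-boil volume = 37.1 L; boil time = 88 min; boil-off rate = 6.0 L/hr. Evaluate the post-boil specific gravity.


V_post = V_pre − rate·(t/60);  SG_post = 1 + (SG_pre−1)·V_pre/V_post
V_post = 37.1 − 6.0·(88/60) = 28.3000
SG_post = 1 + (1.053 − 1)·37.1/28.3000

1.0695


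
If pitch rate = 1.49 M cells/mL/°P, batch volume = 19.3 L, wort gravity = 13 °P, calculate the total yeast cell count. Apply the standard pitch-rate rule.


cells (billions) = rate · V_L · °P
cells = 1.49 · 19.3 · 13

373.8410 billion cells


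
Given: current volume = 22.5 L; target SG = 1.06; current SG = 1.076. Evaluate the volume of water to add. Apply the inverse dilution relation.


V_water = V·((SG_curr − 1)/(SG_target − 1) − 1)
V_water = 22.5·((1.076 − 1)/(1.06 − 1) − 1)

6.0000 L


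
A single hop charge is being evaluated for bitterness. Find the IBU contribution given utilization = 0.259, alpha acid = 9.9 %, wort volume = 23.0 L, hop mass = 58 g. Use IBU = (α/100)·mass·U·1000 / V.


IBU = (9.9/100)·58·0.259·1000 / 23.0

64.6599 IBU


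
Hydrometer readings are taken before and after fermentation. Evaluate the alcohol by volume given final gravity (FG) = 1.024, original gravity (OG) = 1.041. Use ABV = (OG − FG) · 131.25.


ABV = (1.041 − 1.024) · 131.25

2.2312 % ABV


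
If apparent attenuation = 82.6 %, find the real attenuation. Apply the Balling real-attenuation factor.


RA = AA · 0.8192
RA = 82.6 · 0.8192

67.6659 %


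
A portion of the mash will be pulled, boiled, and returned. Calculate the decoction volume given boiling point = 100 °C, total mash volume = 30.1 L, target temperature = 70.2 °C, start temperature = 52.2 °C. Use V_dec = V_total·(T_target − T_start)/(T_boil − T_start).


V_dec = 30.1·(70.2 − 52.2)/(100 − 52.2)

11.3347 L


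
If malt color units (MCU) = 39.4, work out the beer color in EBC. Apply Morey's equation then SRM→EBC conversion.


SRM = 1.4922·MCU^0.6859;  EBC = SRM·1.97
SRM = 1.4922·39.4^0.6859 = 18.5429
EBC = 18.5429·1.97

36.5295 EBC


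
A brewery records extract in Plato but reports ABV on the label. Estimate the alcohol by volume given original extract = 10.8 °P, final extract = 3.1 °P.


SG = 259/(259 − P);  ABV = (OG − FG)·131.25
OG = 259/(259 − 10.8) = 1.0435
FG = 259/(259 − 3.1) = 1.0121
ABV = (1.0435 − 1.0121)·131.25

4.1211 % ABV


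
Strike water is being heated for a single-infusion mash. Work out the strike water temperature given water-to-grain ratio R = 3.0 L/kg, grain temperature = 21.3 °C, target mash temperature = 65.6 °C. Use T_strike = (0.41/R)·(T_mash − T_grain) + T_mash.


T_strike = (0.41/3.0)·(65.6 − 21.3) + 65.6

71.6543 °C


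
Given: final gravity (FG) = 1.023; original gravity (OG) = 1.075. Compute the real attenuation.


AA = (OG−FG)/(OG−1)·100;  RA = AA·0.8192
AA = (1.075 − 1.023)/(1.075 − 1)·100 = 69.3333
RA = 69.3333·0.8192

56.7979 %


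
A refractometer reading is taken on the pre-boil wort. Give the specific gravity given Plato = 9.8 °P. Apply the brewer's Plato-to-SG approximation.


SG = 259/(259 − P)
SG = 259/(259 − 9.8)

1.0393


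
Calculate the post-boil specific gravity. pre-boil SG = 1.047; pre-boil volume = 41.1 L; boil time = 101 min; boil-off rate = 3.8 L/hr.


V_post = V_pre − rate·(t/60);  SG_post = 1 + (SG_pre−1)·V_pre/V_post
V_post = 41.1 − 3.8·(101/60) = 34.7033
SG_post = 1 + (1.047 − 1)·41.1/34.7033

1.0557


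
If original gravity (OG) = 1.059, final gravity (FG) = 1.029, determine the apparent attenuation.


AA = (OG − FG)/(OG − 1) · 100
AA = (1.059 − 1.029)/(1.059 − 1) · 100

50.8475 %


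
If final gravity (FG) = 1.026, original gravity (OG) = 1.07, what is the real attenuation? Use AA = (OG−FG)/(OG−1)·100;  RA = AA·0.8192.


AA = (1.07 − 1.026)/(1.07 − 1)·100 = 62.8571
RA = 62.8571·0.8192

51.4926 %


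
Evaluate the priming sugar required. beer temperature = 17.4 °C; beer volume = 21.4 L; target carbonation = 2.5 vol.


residual = 14.695·(0.01821 + 0.09011·e^(−0.04·T));  sugar = (target − residual)·4.0·V
residual = 14.695·(0.01821 + 0.09011·e^(−0.04·17.4)) = 0.9278
sugar = (2.5 − 0.9278)·4.0·21.4

134.5809 g


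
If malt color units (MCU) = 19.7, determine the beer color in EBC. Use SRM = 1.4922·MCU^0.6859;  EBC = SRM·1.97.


SRM = 1.4922·19.7^0.6859 = 11.5266
EBC = 11.5266·1.97

22.7074 EBC


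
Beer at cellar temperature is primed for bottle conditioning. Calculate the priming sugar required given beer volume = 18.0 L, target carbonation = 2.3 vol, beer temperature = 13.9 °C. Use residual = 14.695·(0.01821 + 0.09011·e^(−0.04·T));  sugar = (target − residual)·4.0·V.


residual = 14.695·(0.01821 + 0.09011·e^(−0.04·13.9)) = 1.0270
sugar = (2.3 − 1.0270)·4.0·18.0

91.6558 g


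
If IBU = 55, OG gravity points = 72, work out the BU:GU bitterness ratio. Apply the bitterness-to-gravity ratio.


BU:GU = IBU / OG_points
BU:GU = 55 / 72

0.7639


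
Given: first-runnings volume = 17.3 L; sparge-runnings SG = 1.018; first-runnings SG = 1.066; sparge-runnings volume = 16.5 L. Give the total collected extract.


total = Σ (SG_i − 1)·1000·V_i
first = (1.066 − 1)·1000·17.3 = 1141.8000
sparge = (1.018 − 1)·1000·16.5 = 297.0000
total = 1141.8000 + 297.0000

1438.8000 gravity·L


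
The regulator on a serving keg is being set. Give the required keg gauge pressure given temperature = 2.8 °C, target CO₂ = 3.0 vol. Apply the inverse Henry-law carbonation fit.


psi = vols/(0.01821 + 0.09011·e^(−0.04·T)) − 14.695
psi = 3.0/(0.01821 + 0.09011·e^(−0.04·2.8)) − 14.695

15.6779 psi


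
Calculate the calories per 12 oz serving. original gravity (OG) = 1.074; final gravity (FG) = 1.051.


ABW = (OG−FG)·131.25·0.79/FG;  °P = 259 − 259/SG (for OG→OE and FG→AE);  RE = 0.1808·OE + 0.8192·AE;  Cal = (6.9·ABW + 4·(RE−0.1))·FG·3.55
ABW = (1.074 − 1.051)·131.25·0.79/1.051 = 2.2691
OE = 259 − 259/1.074 = 17.8454 °P
AE = 259 − 259/1.051 = 12.5680 °P
RE = 0.1808·17.8454 + 0.8192·12.5680 = 13.5222 °P
Cal = (6.9·2.2691 + 4·(13.5222−0.1))·1.051·3.55

258.7314 kcal


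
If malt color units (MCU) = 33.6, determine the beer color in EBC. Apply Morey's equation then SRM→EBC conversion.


SRM = 1.4922·MCU^0.6859;  EBC = SRM·1.97
SRM = 1.4922·33.6^0.6859 = 16.6243
EBC = 16.6243·1.97

32.7499 EBC


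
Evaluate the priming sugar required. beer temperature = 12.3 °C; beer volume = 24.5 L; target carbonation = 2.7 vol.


residual = 14.695·(0.01821 + 0.09011·e^(−0.04·T));  sugar = (target − residual)·4.0·V
residual = 14.695·(0.01821 + 0.09011·e^(−0.04·12.3)) = 1.0772
sugar = (2.7 − 1.0772)·4.0·24.5

159.0349 g


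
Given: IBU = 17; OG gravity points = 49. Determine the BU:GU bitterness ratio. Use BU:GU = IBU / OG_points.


BU:GU = 17 / 49

0.3469


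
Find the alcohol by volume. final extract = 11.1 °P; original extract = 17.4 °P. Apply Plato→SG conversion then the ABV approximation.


SG = 259/(259 − P);  ABV = (OG − FG)·131.25
OG = 259/(259 − 17.4) = 1.0720
FG = 259/(259 − 11.1) = 1.0448
ABV = (1.0720 − 1.0448)·131.25

3.5757 % ABV


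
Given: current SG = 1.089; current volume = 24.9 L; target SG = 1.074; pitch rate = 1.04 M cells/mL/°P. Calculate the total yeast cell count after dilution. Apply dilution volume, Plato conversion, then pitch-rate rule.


V_w = V·((SG_c−1)/(SG_t−1)−1);  °P = 259 − 259/SG_t;  cells = rate·(V+V_w)·°P
V_w = 24.9·((1.089−1)/(1.074−1)−1) = 5.0473
V_final = 24.9 + 5.0473 = 29.9473
°P = 259 − 259/1.074 = 17.8454
cells = 1.04·29.9473·17.8454

555.7995 billion cells


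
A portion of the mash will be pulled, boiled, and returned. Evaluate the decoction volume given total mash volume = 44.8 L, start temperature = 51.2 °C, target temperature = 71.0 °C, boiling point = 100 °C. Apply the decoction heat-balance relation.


V_dec = V_total·(T_target − T_start)/(T_boil − T_start)
V_dec = 44.8·(71.0 − 51.2)/(100 − 51.2)

18.1770 L


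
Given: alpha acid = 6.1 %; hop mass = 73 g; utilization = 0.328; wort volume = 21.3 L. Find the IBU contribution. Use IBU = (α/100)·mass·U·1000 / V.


IBU = (6.1/100)·73·0.328·1000 / 21.3

68.5720 IBU


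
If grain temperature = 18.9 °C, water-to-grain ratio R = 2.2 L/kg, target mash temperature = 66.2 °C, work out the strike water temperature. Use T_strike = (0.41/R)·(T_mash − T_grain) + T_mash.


T_strike = (0.41/2.2)·(66.2 − 18.9) + 66.2

75.0150 °C


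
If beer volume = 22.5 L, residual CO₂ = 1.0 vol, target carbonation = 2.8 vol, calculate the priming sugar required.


sugar = (target − residual)·4.0·V
sugar = (2.8 − 1.0)·4.0·22.5

162.0000 g


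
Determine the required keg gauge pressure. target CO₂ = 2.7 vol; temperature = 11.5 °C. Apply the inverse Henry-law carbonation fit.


psi = vols/(0.01821 + 0.09011·e^(−0.04·T)) − 14.695
psi = 2.7/(0.01821 + 0.09011·e^(−0.04·11.5)) − 14.695

21.2595 psi


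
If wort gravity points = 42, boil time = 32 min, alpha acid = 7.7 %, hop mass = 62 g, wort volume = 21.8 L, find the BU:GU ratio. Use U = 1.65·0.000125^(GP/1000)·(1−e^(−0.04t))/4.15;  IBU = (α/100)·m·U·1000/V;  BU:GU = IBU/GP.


U = 1.65·0.000125^(42/1000)·(1−e^(−0.04·32))/4.15 = 0.1968
IBU = (7.7/100)·62·0.1968·1000/21.8 = 43.0970
BU:GU = 43.0970/42

1.0261


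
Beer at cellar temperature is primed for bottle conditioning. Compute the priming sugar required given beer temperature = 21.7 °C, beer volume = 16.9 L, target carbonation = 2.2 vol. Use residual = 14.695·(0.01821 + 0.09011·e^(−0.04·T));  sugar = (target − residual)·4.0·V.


residual = 14.695·(0.01821 + 0.09011·e^(−0.04·21.7)) = 0.8235
sugar = (2.2 − 0.8235)·4.0·16.9

93.0536 g


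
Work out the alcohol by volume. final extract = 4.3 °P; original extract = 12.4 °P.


SG = 259/(259 − P);  ABV = (OG − FG)·131.25
OG = 259/(259 − 12.4) = 1.0503
FG = 259/(259 − 4.3) = 1.0169
ABV = (1.0503 − 1.0169)·131.25

4.3839 % ABV


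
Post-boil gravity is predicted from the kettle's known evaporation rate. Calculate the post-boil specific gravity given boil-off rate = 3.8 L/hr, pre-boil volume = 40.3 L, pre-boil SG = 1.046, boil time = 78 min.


V_post = V_pre − rate·(t/60);  SG_post = 1 + (SG_pre−1)·V_pre/V_post
V_post = 40.3 − 3.8·(78/60) = 35.3600
SG_post = 1 + (1.046 − 1)·40.3/35.3600

1.0524


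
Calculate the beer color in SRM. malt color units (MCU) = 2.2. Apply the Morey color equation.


SRM = 1.4922 · MCU^0.6859
SRM = 1.4922 · 2.2^0.6859

2.5627 SRM


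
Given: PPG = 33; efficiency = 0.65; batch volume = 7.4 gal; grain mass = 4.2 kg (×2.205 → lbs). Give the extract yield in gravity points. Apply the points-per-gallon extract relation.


points = lbs × PPG × eff / vol
lbs = 4.2 × 2.205 = 9.2610
points = 9.2610 × 33 × 0.65 / 7.4

26.8444 points


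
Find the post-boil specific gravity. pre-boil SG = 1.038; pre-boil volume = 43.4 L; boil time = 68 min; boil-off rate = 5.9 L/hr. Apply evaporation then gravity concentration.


V_post = V_pre − rate·(t/60);  SG_post = 1 + (SG_pre−1)·V_pre/V_post
V_post = 43.4 − 5.9·(68/60) = 36.7133
SG_post = 1 + (1.038 − 1)·43.4/36.7133

1.0449


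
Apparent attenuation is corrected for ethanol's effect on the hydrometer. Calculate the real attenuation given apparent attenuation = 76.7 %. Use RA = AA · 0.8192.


RA = 76.7 · 0.8192

62.8326 %


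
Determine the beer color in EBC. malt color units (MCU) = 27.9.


SRM = 1.4922·MCU^0.6859;  EBC = SRM·1.97
SRM = 1.4922·27.9^0.6859 = 14.6341
EBC = 14.6341·1.97

28.8292 EBC


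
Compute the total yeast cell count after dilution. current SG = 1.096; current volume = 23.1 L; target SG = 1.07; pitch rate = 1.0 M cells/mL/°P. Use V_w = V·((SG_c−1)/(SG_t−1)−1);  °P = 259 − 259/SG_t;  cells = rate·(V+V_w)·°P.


V_w = 23.1·((1.096−1)/(1.07−1)−1) = 8.5800
V_final = 23.1 + 8.5800 = 31.6800
°P = 259 − 259/1.07 = 16.9439
cells = 1.0·31.6800·16.9439

536.7836 billion cells


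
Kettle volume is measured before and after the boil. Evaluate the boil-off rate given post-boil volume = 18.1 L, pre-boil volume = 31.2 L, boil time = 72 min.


rate = (V_pre − V_post) / (t_min/60)
rate = (31.2 − 18.1) / (72/60)

10.9167 L/hr


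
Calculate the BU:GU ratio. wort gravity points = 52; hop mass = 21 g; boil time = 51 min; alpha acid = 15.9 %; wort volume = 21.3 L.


U = 1.65·0.000125^(GP/1000)·(1−e^(−0.04t))/4.15;  IBU = (α/100)·m·U·1000/V;  BU:GU = IBU/GP
U = 1.65·0.000125^(52/1000)·(1−e^(−0.04·51))/4.15 = 0.2168
IBU = (15.9/100)·21·0.2168·1000/21.3 = 33.9795
BU:GU = 33.9795/52

0.6535


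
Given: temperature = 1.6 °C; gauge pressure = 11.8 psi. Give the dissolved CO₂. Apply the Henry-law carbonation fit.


vols = (P + 14.695)·(0.01821 + 0.09011·e^(−0.04·T))
vols = (11.8 + 14.695)·(0.01821 + 0.09011·e^(−0.04·1.6))

2.7219 volumes


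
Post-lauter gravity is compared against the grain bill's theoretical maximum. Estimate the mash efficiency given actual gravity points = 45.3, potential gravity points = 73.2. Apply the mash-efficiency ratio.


efficiency = actual / potential × 100
efficiency = 45.3 / 73.2 × 100

61.8852 %


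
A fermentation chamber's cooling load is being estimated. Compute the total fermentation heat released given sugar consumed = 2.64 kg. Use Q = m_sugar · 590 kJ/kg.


Q = 2.64 · 590

1557.6000 kJ


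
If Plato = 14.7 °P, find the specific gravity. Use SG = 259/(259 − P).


SG = 259/(259 − 14.7)

1.0602


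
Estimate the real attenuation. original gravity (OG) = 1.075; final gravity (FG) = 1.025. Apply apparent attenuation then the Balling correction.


AA = (OG−FG)/(OG−1)·100;  RA = AA·0.8192
AA = (1.075 − 1.025)/(1.075 − 1)·100 = 66.6667
RA = 66.6667·0.8192

54.6133 %


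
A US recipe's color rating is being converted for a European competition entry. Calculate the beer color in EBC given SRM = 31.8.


EBC = SRM · 1.97
EBC = 31.8 · 1.97

62.6460 EBC


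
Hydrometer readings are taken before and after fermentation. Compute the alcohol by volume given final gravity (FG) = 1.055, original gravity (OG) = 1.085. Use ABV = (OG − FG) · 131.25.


ABV = (1.085 − 1.055) · 131.25

3.9375 % ABV


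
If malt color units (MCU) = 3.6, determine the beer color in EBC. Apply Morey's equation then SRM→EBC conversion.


SRM = 1.4922·MCU^0.6859;  EBC = SRM·1.97
SRM = 1.4922·3.6^0.6859 = 3.5925
EBC = 3.5925·1.97

7.0772 EBC


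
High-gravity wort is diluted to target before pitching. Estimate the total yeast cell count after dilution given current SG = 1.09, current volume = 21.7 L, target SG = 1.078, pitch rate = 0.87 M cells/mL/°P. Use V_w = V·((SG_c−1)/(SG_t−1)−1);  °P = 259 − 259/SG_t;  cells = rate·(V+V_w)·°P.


V_w = 21.7·((1.09−1)/(1.078−1)−1) = 3.3385
V_final = 21.7 + 3.3385 = 25.0385
°P = 259 − 259/1.078 = 18.7403
cells = 0.87·25.0385·18.7403

408.2277 billion cells


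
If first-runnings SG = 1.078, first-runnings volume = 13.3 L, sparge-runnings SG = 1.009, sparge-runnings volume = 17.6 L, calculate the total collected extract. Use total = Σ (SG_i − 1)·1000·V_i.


first = (1.078 − 1)·1000·13.3 = 1037.4000
sparge = (1.009 − 1)·1000·17.6 = 158.4000
total = 1037.4000 + 158.4000

1195.8000 gravity·L


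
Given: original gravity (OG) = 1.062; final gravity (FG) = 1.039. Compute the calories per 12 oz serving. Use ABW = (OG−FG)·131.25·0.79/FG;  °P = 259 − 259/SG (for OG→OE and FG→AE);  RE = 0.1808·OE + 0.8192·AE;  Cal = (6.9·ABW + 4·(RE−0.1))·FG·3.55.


ABW = (1.062 − 1.039)·131.25·0.79/1.039 = 2.2953
OE = 259 − 259/1.062 = 15.1205 °P
AE = 259 − 259/1.039 = 9.7218 °P
RE = 0.1808·15.1205 + 0.8192·9.7218 = 10.6979 °P
Cal = (6.9·2.2953 + 4·(10.6979−0.1))·1.039·3.55

214.7757 kcal


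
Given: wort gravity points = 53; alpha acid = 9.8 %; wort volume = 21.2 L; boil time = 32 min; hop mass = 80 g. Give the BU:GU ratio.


U = 1.65·0.000125^(GP/1000)·(1−e^(−0.04t))/4.15;  IBU = (α/100)·m·U·1000/V;  BU:GU = IBU/GP
U = 1.65·0.000125^(53/1000)·(1−e^(−0.04·32))/4.15 = 0.1783
IBU = (9.8/100)·80·0.1783·1000/21.2 = 65.9276
BU:GU = 65.9276/53

1.2439


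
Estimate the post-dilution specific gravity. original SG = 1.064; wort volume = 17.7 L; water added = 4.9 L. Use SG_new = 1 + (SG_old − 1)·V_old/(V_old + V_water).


pts = (1.064 − 1)·1000·17.7/(17.7 + 4.9) = 50.1239
SG_new = 1 + 50.1239/1000

1.0501
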